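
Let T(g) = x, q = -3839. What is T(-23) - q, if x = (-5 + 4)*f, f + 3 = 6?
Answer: 3836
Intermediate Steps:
f = 3 (f = -3 + 6 = 3)
x = -3 (x = (-5 + 4)*3 = -1*3 = -3)
T(g) = -3
T(-23) - q = -3 - 1*(-3839) = -3 + 3839 = 3836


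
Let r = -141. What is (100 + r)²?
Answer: 1681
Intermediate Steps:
(100 + r)² = (100 - 141)² = (-41)² = 1681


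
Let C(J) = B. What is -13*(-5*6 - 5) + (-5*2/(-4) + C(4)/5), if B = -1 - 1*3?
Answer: 4567/10 ≈ 456.70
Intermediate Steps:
B = -4 (B = -1 - 3 = -4)
C(J) = -4
-13*(-5*6 - 5) + (-5*2/(-4) + C(4)/5) = -13*(-5*6 - 5) + (-5*2/(-4) - 4/5) = -13*(-30 - 5) + (-10*(-1/4) - 4*1/5) = -13*(-35) + (5/2 - 4/5) = 455 + 17/10 = 4567/10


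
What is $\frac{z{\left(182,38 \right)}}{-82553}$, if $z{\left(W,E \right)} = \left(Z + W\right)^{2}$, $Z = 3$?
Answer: $- \frac{34225}{82553} \approx -0.41458$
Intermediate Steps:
$z{\left(W,E \right)} = \left(3 + W\right)^{2}$
$\frac{z{\left(182,38 \right)}}{-82553} = \frac{\left(3 + 182\right)^{2}}{-82553} = 185^{2} \left(- \frac{1}{82553}\right) = 34225 \left(- \frac{1}{82553}\right) = - \frac{34225}{82553}$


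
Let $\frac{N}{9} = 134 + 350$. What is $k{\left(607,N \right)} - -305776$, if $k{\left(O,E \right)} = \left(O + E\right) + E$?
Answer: $315095$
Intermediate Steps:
$N = 4356$ ($N = 9 \left(134 + 350\right) = 9 \cdot 484 = 4356$)
$k{\left(O,E \right)} = O + 2 E$ ($k{\left(O,E \right)} = \left(E + O\right) + E = O + 2 E$)
$k{\left(607,N \right)} - -305776 = \left(607 + 2 \cdot 4356\right) - -305776 = \left(607 + 8712\right) + 305776 = 9319 + 305776 = 315095$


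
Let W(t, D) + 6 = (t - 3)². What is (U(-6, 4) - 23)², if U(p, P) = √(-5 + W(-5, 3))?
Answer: (23 - √53)² ≈ 247.11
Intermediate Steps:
W(t, D) = -6 + (-3 + t)² (W(t, D) = -6 + (t - 3)² = -6 + (-3 + t)²)
U(p, P) = √53 (U(p, P) = √(-5 + (-6 + (-3 - 5)²)) = √(-5 + (-6 + (-8)²)) = √(-5 + (-6 + 64)) = √(-5 + 58) = √53)
(U(-6, 4) - 23)² = (√53 - 23)² = (-23 + √53)²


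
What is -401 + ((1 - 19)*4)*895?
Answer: -64841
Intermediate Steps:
-401 + ((1 - 19)*4)*895 = -401 - 18*4*895 = -401 - 72*895 = -401 - 64440 = -64841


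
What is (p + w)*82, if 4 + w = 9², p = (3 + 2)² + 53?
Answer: 12710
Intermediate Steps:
p = 78 (p = 5² + 53 = 25 + 53 = 78)
w = 77 (w = -4 + 9² = -4 + 81 = 77)
(p + w)*82 = (78 + 77)*82 = 155*82 = 12710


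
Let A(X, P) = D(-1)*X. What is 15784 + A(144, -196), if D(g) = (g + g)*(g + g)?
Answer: 16360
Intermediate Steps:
D(g) = 4*g² (D(g) = (2*g)*(2*g) = 4*g²)
A(X, P) = 4*X (A(X, P) = (4*(-1)²)*X = (4*1)*X = 4*X)
15784 + A(144, -196) = 15784 + 4*144 = 15784 + 576 = 16360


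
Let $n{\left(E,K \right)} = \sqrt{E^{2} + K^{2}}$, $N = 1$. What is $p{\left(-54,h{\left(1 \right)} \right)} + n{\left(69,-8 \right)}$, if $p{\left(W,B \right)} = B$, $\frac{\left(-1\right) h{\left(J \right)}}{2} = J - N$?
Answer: $5 \sqrt{193} \approx 69.462$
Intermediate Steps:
$h{\left(J \right)} = 2 - 2 J$ ($h{\left(J \right)} = - 2 \left(J - 1\right) = - 2 \left(-1 + J\right) = 2 - 2 J$)
$p{\left(-54,h{\left(1 \right)} \right)} + n{\left(69,-8 \right)} = \left(2 - 2\right) + \sqrt{69^{2} + \left(-8\right)^{2}} = \left(2 - 2\right) + \sqrt{4761 + 64} = 0 + \sqrt{4825} = 0 + 5 \sqrt{193} = 5 \sqrt{193}$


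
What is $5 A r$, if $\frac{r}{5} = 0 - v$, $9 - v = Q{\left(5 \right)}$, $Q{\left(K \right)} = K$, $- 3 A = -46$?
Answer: $- \frac{4600}{3} \approx -1533.3$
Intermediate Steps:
$A = \frac{46}{3}$ ($A = \left(- \frac{1}{3}\right) \left(-46\right) = \frac{46}{3} \approx 15.333$)
$v = 4$ ($v = 9 - 5 = 4$)
$r = -20$ ($r = 5 \left(0 - 4\right) = 5 \left(-4\right) = -20$)
$5 A r = 5 \cdot \frac{46}{3} \left(-20\right) = \frac{230}{3} \left(-20\right) = - \frac{4600}{3}$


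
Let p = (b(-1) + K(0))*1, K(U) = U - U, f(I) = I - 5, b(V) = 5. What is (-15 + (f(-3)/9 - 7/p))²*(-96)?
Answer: -19369088/675 ≈ -28695.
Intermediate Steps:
f(I) = -5 + I
K(U) = 0
p = 5 (p = (5 + 0)*1 = 5*1 = 5)
(-15 + (f(-3)/9 - 7/p))²*(-96) = (-15 + ((-5 - 3)/9 - 7/5))²*(-96) = (-15 + (-8*⅑ - 7*⅕))²*(-96) = (-15 + (-8/9 - 7/5))²*(-96) = (-15 - 103/45)²*(-96) = (-778/45)²*(-96) = (605284/2025)*(-96) = -19369088/675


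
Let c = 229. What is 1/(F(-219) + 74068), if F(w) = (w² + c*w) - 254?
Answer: 1/71624 ≈ 1.3962e-5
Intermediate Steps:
F(w) = -254 + w² + 229*w (F(w) = (w² + 229*w) - 254 = -254 + w² + 229*w)
1/(F(-219) + 74068) = 1/((-254 + (-219)² + 229*(-219)) + 74068) = 1/((-254 + 47961 - 50151) + 74068) = 1/(-2444 + 74068) = 1/71624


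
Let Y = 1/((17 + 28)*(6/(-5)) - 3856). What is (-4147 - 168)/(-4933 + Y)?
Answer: 16871650/19288031 ≈ 0.87472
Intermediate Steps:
Y = -1/3910 (Y = 1/(45*(6*(-⅕)) - 3856) = 1/(45*(-6/5) - 3856) = 1/(-54 - 3856) = 1/(-3910) = -1/3910 ≈ -0.00025575)
(-4147 - 168)/(-4933 + Y) = (-4147 - 168)/(-4933 - 1/3910) = -4315/(-19288031/3910) = -4315*(-3910/19288031) = 16871650/19288031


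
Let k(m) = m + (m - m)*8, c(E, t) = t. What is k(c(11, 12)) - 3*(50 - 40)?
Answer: -18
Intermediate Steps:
k(m) = m (k(m) = m + 0*8 = m + 0 = m)
k(c(11, 12)) - 3*(50 - 40) = 12 - 3*(50 - 40) = 12 - 3*10 = 12 - 30 = -18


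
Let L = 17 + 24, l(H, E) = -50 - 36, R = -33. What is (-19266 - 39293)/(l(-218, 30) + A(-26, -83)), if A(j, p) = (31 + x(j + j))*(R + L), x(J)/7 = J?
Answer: 58559/2750 ≈ 21.294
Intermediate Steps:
x(J) = 7*J
l(H, E) = -86
L = 41
A(j, p) = 248 + 112*j (A(j, p) = (31 + 7*(j + j))*(-33 + 41) = (31 + 7*(2*j))*8 = (31 + 14*j)*8 = 248 + 112*j)
(-19266 - 39293)/(l(-218, 30) + A(-26, -83)) = (-19266 - 39293)/(-86 + (248 + 112*(-26))) = -58559/(-86 + (248 - 2912)) = -58559/(-86 - 2664) = -58559/(-2750) = -58559*(-1/2750) = 58559/2750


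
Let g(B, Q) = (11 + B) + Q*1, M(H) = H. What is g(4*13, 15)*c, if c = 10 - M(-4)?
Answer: 1092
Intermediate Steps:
c = 14 (c = 10 - 1*(-4) = 10 + 4 = 14)
g(B, Q) = 11 + B + Q (g(B, Q) = (11 + B) + Q = 11 + B + Q)
g(4*13, 15)*c = (11 + 4*13 + 15)*14 = (11 + 52 + 15)*14 = 78*14 = 1092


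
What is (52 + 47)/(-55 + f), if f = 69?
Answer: 99/14 ≈ 7.0714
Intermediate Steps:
(52 + 47)/(-55 + f) = (52 + 47)/(-55 + 69) = 99/14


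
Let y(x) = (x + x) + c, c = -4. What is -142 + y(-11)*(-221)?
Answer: 5604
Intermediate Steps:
y(x) = -4 + 2*x (y(x) = (x + x) - 4 = 2*x - 4 = -4 + 2*x)
-142 + y(-11)*(-221) = -142 + (-4 + 2*(-11))*(-221) = -142 + (-4 - 22)*(-221) = -142 - 26*(-221) = -142 + 5746 = 5604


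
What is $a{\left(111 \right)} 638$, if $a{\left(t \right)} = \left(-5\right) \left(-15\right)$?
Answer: $47850$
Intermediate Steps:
$a{\left(t \right)} = 75$
$a{\left(111 \right)} 638 = 75 \cdot 638 = 47850$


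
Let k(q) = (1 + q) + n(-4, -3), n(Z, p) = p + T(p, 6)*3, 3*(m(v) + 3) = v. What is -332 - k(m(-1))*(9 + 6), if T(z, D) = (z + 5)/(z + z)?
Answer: -237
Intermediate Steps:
T(z, D) = (5 + z)/(2*z) (T(z, D) = (5 + z)/((2*z)) = (5 + z)*(1/(2*z)) = (5 + z)/(2*z))
m(v) = -3 + v/3
n(Z, p) = p + 3*(5 + p)/(2*p) (n(Z, p) = p + ((5 + p)/(2*p))*3 = p + 3*(5 + p)/(2*p))
k(q) = -3 + q (k(q) = (1 + q) + (3/2 - 3 + (15/2)/(-3)) = (1 + q) + (3/2 - 3 + (15/2)*(-⅓)) = (1 + q) + (3/2 - 3 - 5/2) = (1 + q) - 4 = -3 + q)
-332 - k(m(-1))*(9 + 6) = -332 - (-3 + (-3 + (⅓)*(-1)))*(9 + 6) = -332 - (-3 + (-3 - ⅓))*15 = -332 - (-3 - 10/3)*15 = -332 - (-19)*15/3 = -332 - 1*(-95) = -332 + 95 = -237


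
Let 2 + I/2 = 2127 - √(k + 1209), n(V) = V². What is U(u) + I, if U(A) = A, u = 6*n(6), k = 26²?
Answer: 4466 - 2*√1885 ≈ 4379.2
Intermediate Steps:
k = 676
u = 216 (u = 6*6² = 6*36 = 216)
I = 4250 - 2*√1885 (I = -4 + 2*(2127 - √(676 + 1209)) = -4 + 2*(2127 - √1885) = -4 + (4254 - 2*√1885) = 4250 - 2*√1885 ≈ 4163.2)
U(u) + I = 216 + (4250 - 2*√1885) = 4466 - 2*√1885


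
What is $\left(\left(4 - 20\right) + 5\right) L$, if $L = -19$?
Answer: $209$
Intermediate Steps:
$\left(\left(4 - 20\right) + 5\right) L = \left(\left(4 - 20\right) + 5\right) \left(-19\right) = \left(-16 + 5\right) \left(-19\right) = \left(-11\right) \left(-19\right) = 209$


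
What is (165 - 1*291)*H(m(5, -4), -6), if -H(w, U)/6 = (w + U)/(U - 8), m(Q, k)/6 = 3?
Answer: -648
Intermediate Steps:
m(Q, k) = 18 (m(Q, k) = 6*3 = 18)
H(w, U) = -6*(U + w)/(-8 + U) (H(w, U) = -6*(w + U)/(U - 8) = -6*(U + w)/(-8 + U))
(165 - 1*291)*H(m(5, -4), -6) = (165 - 1*291)*(6*(-1*(-6) - 1*18)/(-8 - 6)) = (165 - 291)*(6*(6 - 18)/(-14)) = -756*(-1)*(-12)/14 = -126*36/7 = -648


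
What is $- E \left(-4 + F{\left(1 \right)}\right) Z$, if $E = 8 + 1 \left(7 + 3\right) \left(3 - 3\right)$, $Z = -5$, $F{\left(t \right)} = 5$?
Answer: $40$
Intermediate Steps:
$E = 8$ ($E = 8 + 1 \cdot 10 \cdot 0 = 8 + 1 \cdot 0 = 8 + 0 = 8$)
$- E \left(-4 + F{\left(1 \right)}\right) Z = \left(-1\right) 8 \left(-4 + 5\right) \left(-5\right) = - 8 \cdot 1 \left(-5\right) = \left(-8\right) \left(-5\right) = 40$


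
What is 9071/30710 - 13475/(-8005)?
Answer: 97286121/49166710 ≈ 1.9787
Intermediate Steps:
9071/30710 - 13475/(-8005) = 9071*(1/30710) - 13475*(-1/8005) = 9071/30710 + 2695/1601 = 97286121/49166710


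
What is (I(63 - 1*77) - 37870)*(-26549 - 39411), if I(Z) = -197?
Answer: 2510899320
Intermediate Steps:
(I(63 - 1*77) - 37870)*(-26549 - 39411) = (-197 - 37870)*(-26549 - 39411) = -38067*(-65960) = 2510899320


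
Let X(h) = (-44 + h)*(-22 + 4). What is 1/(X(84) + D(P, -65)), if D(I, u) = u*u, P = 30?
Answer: 1/3505 ≈ 0.00028531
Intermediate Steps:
D(I, u) = u**2
X(h) = 792 - 18*h (X(h) = (-44 + h)*(-18) = 792 - 18*h)
1/(X(84) + D(P, -65)) = 1/((792 - 18*84) + (-65)**2) = 1/((792 - 1512) + 4225) = 1/(-720 + 4225) = 1/3505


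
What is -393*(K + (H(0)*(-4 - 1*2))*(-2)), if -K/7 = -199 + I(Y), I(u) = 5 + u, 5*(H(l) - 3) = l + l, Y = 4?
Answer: -536838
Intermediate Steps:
H(l) = 3 + 2*l/5 (H(l) = 3 + (l + l)/5 = 3 + (2*l)/5 = 3 + 2*l/5)
K = 1330 (K = -7*(-199 + (5 + 4)) = -7*(-199 + 9) = -7*(-190) = 1330)
-393*(K + (H(0)*(-4 - 1*2))*(-2)) = -393*(1330 + ((3 + (⅖)*0)*(-4 - 1*2))*(-2)) = -393*(1330 + ((3 + 0)*(-4 - 2))*(-2)) = -393*(1330 + (3*(-6))*(-2)) = -393*(1330 - 18*(-2)) = -393*(1330 + 36) = -393*1366 = -536838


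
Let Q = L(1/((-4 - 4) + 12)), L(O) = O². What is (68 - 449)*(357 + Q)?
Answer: -2176653/16 ≈ -1.3604e+5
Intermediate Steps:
Q = 1/16 (Q = (1/((-4 - 4) + 12))² = (1/(-8 + 12))² = (1/4)² = (¼)² = 1/16 ≈ 0.062500)
(68 - 449)*(357 + Q) = (68 - 449)*(357 + 1/16) = -381*5713/16 = -2176653/16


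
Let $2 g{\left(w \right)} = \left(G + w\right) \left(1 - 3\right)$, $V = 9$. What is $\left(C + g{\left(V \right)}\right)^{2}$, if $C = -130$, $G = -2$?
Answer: $18769$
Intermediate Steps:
$g{\left(w \right)} = 2 - w$ ($g{\left(w \right)} = \frac{\left(-2 + w\right) \left(1 - 3\right)}{2} = \frac{\left(-2 + w\right) \left(-2\right)}{2} = \frac{4 - 2 w}{2} = 2 - w$)
$\left(C + g{\left(V \right)}\right)^{2} = \left(-130 + \left(2 - 9\right)\right)^{2} = \left(-130 - 7\right)^{2} = \left(-137\right)^{2} = 18769$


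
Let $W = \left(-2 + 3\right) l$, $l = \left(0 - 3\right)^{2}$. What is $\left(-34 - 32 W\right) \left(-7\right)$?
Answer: $2254$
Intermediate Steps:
$l = 9$ ($l = \left(-3\right)^{2} = 9$)
$W = 9$ ($W = \left(-2 + 3\right) 9 = 1 \cdot 9 = 9$)
$\left(-34 - 32 W\right) \left(-7\right) = \left(-34 - 288\right) \left(-7\right) = \left(-322\right) \left(-7\right) = 2254$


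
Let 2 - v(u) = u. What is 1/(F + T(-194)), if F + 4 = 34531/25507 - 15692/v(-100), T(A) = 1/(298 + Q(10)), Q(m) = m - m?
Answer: -387655386/60662639305 ≈ -0.0063903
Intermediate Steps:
v(u) = 2 - u
Q(m) = 0
T(A) = 1/298 (T(A) = 1/(298 + 0) = 1/298)
F = -203570269/1300857 (F = -4 + (34531/25507 - 15692/(2 - 1*(-100))) = -4 + (34531*(1/25507) - 15692/(2 + 100)) = -4 + (34531/25507 - 15692/102) = -4 + (34531/25507 - 15692*1/102) = -4 + (34531/25507 - 7846/51) = -4 - 198366841/1300857 = -203570269/1300857 ≈ -156.49)
1/(F + T(-194)) = 1/(-203570269/1300857 + 1/298) = 1/(-60662639305/387655386) = -387655386/60662639305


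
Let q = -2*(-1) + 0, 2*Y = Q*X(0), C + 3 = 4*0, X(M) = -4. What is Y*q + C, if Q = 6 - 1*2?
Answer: -19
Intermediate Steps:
Q = 4 (Q = 6 - 2 = 4)
C = -3 (C = -3 + 4*0 = -3 + 0 = -3)
Y = -8 (Y = (4*(-4))/2 = (1/2)*(-16) = -8)
q = 2 (q = 2 + 0 = 2)
Y*q + C = -8*2 - 3 = -16 - 3 = -19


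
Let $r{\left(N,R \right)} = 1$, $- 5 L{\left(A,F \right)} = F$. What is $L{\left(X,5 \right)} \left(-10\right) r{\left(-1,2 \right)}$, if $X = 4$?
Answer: $10$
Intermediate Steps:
$L{\left(A,F \right)} = - \frac{F}{5}$
$L{\left(X,5 \right)} \left(-10\right) r{\left(-1,2 \right)} = \left(- \frac{1}{5}\right) 5 \left(-10\right) 1 = \left(-1\right) \left(-10\right) 1 = 10 \cdot 1 = 10$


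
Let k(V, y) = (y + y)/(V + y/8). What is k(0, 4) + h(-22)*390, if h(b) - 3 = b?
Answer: -7394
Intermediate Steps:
k(V, y) = 2*y/(V + y/8) (k(V, y) = (2*y)/(V + y*(1/8)) = (2*y)/(V + y/8) = 2*y/(V + y/8))
h(b) = 3 + b
k(0, 4) + h(-22)*390 = 16*4/(4 + 8*0) + (3 - 22)*390 = 16*4/(4 + 0) - 19*390 = 16*4/4 - 7410 = 16*4*(1/4) - 7410 = 16 - 7410 = -7394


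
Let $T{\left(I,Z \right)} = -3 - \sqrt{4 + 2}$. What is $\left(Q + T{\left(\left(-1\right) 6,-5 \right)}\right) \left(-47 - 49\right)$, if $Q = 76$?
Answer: $-7008 + 96 \sqrt{6} \approx -6772.9$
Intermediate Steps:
$T{\left(I,Z \right)} = -3 - \sqrt{6}$
$\left(Q + T{\left(\left(-1\right) 6,-5 \right)}\right) \left(-47 - 49\right) = \left(76 - \left(3 + \sqrt{6}\right)\right) \left(-47 - 49\right) = \left(73 - \sqrt{6}\right) \left(-96\right) = -7008 + 96 \sqrt{6}$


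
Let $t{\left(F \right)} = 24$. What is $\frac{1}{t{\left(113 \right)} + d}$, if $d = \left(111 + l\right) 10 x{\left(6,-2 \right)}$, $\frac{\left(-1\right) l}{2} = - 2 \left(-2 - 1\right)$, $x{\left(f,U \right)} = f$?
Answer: $\frac{1}{5964} \approx 0.00016767$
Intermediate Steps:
$l = -12$ ($l = - 2 \left(- 2 \left(-2 - 1\right)\right) = - 2 \left(\left(-2\right) \left(-3\right)\right) = \left(-2\right) 6 = -12$)
$d = 5940$ ($d = \left(111 - 12\right) 10 \cdot 6 = 99 \cdot 60 = 5940$)
$\frac{1}{t{\left(113 \right)} + d} = \frac{1}{24 + 5940} = \frac{1}{5964}$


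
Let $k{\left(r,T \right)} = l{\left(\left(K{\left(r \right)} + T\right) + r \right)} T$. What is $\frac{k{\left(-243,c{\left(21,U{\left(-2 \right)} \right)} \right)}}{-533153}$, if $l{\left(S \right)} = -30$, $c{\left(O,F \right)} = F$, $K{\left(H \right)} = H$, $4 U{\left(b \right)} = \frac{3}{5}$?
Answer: $\frac{9}{1066306} \approx 8.4404 \cdot 10^{-6}$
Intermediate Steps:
$U{\left(b \right)} = \frac{3}{20}$ ($U{\left(b \right)} = \frac{3 \cdot \frac{1}{5}}{4} = \frac{1}{4} \cdot \frac{3}{5} = \frac{3}{20}$)
$k{\left(r,T \right)} = - 30 T$
$\frac{k{\left(-243,c{\left(21,U{\left(-2 \right)} \right)} \right)}}{-533153} = \frac{\left(-30\right) \frac{3}{20}}{-533153} = \left(- \frac{9}{2}\right) \left(- \frac{1}{533153}\right) = \frac{9}{1066306}$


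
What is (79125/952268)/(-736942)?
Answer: -79125/701766284456 ≈ -1.1275e-7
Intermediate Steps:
(79125/952268)/(-736942) = (79125*(1/952268))*(-1/736942) = (79125/952268)*(-1/736942) = -79125/701766284456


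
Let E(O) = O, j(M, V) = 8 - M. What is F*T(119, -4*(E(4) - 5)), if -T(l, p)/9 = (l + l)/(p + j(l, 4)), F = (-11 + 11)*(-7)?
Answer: 0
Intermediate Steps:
F = 0 (F = 0*(-7) = 0)
T(l, p) = -18*l/(8 + p - l) (T(l, p) = -9*(l + l)/(p + (8 - l)) = -9*2*l/(8 + p - l) = -18*l/(8 + p - l))
F*T(119, -4*(E(4) - 5)) = 0*(-18*119/(8 - 4*(4 - 5) - 1*119)) = 0*(-18*119/(8 - 4*(-1) - 119)) = 0*(-18*119/(8 + 4 - 119)) = 0*(-18*119/(-107)) = 0*(-18*119*(-1/107)) = 0*(2142/107) = 0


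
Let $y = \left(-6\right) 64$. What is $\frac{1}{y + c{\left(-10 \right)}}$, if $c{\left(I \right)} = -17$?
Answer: $- \frac{1}{401} \approx -0.0024938$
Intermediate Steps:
$y = -384$
$\frac{1}{y + c{\left(-10 \right)}} = \frac{1}{-384 - 17} = \frac{1}{-401} = - \frac{1}{401}$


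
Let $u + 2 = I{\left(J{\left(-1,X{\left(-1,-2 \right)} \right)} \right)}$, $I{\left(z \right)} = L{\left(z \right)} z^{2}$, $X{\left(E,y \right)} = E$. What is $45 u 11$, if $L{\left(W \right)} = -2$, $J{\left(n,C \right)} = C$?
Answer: $-1980$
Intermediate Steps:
$I{\left(z \right)} = - 2 z^{2}$
$u = -4$ ($u = -2 - 2 \left(-1\right)^{2} = -2 - 2 = -4$)
$45 u 11 = 45 \left(-4\right) 11 = \left(-180\right) 11 = -1980$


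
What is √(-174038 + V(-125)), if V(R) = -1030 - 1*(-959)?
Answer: I*√174109 ≈ 417.26*I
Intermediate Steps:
V(R) = -71 (V(R) = -1030 + 959 = -71)
√(-174038 + V(-125)) = √(-174038 - 71) = √(-174109) = I*√174109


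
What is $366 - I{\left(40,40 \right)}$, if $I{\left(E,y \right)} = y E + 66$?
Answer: $-1300$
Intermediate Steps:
$I{\left(E,y \right)} = 66 + E y$ ($I{\left(E,y \right)} = E y + 66 = 66 + E y$)
$366 - I{\left(40,40 \right)} = 366 - \left(66 + 40 \cdot 40\right) = 366 - \left(66 + 1600\right) = 366 - 1666 = -1300$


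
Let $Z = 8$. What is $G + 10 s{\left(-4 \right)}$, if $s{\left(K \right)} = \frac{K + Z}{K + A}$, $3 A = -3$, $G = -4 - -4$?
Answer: $-8$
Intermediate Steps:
$G = 0$ ($G = -4 + 4 = 0$)
$A = -1$ ($A = \frac{1}{3} \left(-3\right) = -1$)
$s{\left(K \right)} = \frac{8 + K}{-1 + K}$ ($s{\left(K \right)} = \frac{K + 8}{K - 1} = \frac{8 + K}{-1 + K}$)
$G + 10 s{\left(-4 \right)} = 0 + 10 \frac{8 - 4}{-1 - 4} = 0 + 10 \frac{1}{-5} \cdot 4 = 0 + 10 \left(\left(- \frac{1}{5}\right) 4\right) = 0 + 10 \left(- \frac{4}{5}\right) = 0 - 8 = -8$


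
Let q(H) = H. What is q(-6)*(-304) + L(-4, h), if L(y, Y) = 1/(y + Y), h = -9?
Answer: 23711/13 ≈ 1823.9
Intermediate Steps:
L(y, Y) = 1/(Y + y)
q(-6)*(-304) + L(-4, h) = -6*(-304) + 1/(-9 - 4) = 1824 + 1/(-13) = 1824 - 1/13 = 23711/13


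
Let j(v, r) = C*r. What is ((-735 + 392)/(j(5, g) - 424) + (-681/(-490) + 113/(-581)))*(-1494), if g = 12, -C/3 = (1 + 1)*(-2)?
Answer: -708723/196 ≈ -3615.9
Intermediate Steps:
C = 12 (C = -3*(1 + 1)*(-2) = -6*(-2) = -3*(-4) = 12)
j(v, r) = 12*r
((-735 + 392)/(j(5, g) - 424) + (-681/(-490) + 113/(-581)))*(-1494) = ((-735 + 392)/(12*12 - 424) + (-681/(-490) + 113/(-581)))*(-1494) = (-343/(144 - 424) + (-681*(-1/490) + 113*(-1/581)))*(-1494) = (-343/(-280) + (681/490 - 113/581))*(-1494) = (-343*(-1/280) + 48613/40670)*(-1494) = (49/40 + 48613/40670)*(-1494) = (78747/32536)*(-1494) = -708723/196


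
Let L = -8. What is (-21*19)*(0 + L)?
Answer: 3192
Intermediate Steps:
(-21*19)*(0 + L) = (-21*19)*(0 - 8) = -399*(-8) = 3192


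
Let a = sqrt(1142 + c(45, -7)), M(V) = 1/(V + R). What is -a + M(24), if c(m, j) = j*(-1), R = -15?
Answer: 1/9 - sqrt(1149) ≈ -33.786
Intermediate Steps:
M(V) = 1/(-15 + V) (M(V) = 1/(V - 15) = 1/(-15 + V))
c(m, j) = -j
a = sqrt(1149) (a = sqrt(1142 - 1*(-7)) = sqrt(1142 + 7) = sqrt(1149) ≈ 33.897)
-a + M(24) = -sqrt(1149) + 1/(-15 + 24) = -sqrt(1149) + 1/9 = 1/9 - sqrt(1149)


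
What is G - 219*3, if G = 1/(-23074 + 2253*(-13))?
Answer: -34402492/52363 ≈ -657.00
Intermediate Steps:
G = -1/52363 (G = 1/(-23074 - 29289) = 1/(-52363) = -1/52363 ≈ -1.9097e-5)
G - 219*3 = -1/52363 - 219*3 = -1/52363 - 1*657 = -1/52363 - 657 = -34402492/52363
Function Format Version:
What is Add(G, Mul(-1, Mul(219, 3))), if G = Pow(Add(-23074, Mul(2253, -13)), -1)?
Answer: Rational(-34402492, 52363) ≈ -657.00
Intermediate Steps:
G = Rational(-1, 52363) (G = Pow(Add(-23074, -29289), -1) = Pow(-52363, -1) = Rational(-1, 52363) ≈ -1.9097e-5)
Add(G, Mul(-1, Mul(219, 3))) = Add(Rational(-1, 52363), Mul(-1, Mul(219, 3))) = Add(Rational(-1, 52363), Mul(-1, 657)) = Add(Rational(-1, 52363), -657) = Rational(-34402492, 52363)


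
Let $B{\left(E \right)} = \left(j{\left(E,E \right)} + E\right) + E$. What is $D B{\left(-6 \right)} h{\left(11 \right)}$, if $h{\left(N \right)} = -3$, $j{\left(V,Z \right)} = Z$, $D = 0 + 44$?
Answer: $2376$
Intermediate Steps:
$D = 44$
$B{\left(E \right)} = 3 E$ ($B{\left(E \right)} = \left(E + E\right) + E = 2 E + E = 3 E$)
$D B{\left(-6 \right)} h{\left(11 \right)} = 44 \cdot 3 \left(-6\right) \left(-3\right) = 44 \left(-18\right) \left(-3\right) = \left(-792\right) \left(-3\right) = 2376$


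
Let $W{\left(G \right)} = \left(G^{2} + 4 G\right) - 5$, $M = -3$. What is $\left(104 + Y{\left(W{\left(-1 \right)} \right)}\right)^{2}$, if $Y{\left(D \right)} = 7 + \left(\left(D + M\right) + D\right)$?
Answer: $8464$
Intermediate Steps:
$W{\left(G \right)} = -5 + G^{2} + 4 G$
$Y{\left(D \right)} = 4 + 2 D$ ($Y{\left(D \right)} = 7 + \left(\left(D - 3\right) + D\right) = 7 + \left(\left(-3 + D\right) + D\right) = 7 + \left(-3 + 2 D\right) = 4 + 2 D$)
$\left(104 + Y{\left(W{\left(-1 \right)} \right)}\right)^{2} = \left(104 + \left(4 + 2 \left(-5 + \left(-1\right)^{2} + 4 \left(-1\right)\right)\right)\right)^{2} = \left(104 + \left(4 + 2 \left(-5 + 1 - 4\right)\right)\right)^{2} = \left(104 + \left(4 + 2 \left(-8\right)\right)\right)^{2} = \left(104 + \left(4 - 16\right)\right)^{2} = \left(104 - 12\right)^{2} = 92^{2} = 8464$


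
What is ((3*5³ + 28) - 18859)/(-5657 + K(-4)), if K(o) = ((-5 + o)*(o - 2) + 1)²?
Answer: 2307/329 ≈ 7.0122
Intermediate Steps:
K(o) = (1 + (-5 + o)*(-2 + o))² (K(o) = ((-5 + o)*(-2 + o) + 1)² = (1 + (-5 + o)*(-2 + o))²)
((3*5³ + 28) - 18859)/(-5657 + K(-4)) = ((3*5³ + 28) - 18859)/(-5657 + (11 + (-4)² - 7*(-4))²) = ((3*125 + 28) - 18859)/(-5657 + (11 + 16 + 28)²) = ((375 + 28) - 18859)/(-5657 + 55²) = (403 - 18859)/(-5657 + 3025) = -18456/(-2632) = -18456*(-1/2632) = 2307/329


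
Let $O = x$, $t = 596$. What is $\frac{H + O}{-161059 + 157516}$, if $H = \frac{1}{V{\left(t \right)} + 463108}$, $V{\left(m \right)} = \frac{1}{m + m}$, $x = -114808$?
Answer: $\frac{63376856004304}{1955823643191} \approx 32.404$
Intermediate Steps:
$V{\left(m \right)} = \frac{1}{2 m}$
$O = -114808$
$H = \frac{1192}{552024737}$ ($H = \frac{1}{\frac{1}{2 \cdot 596} + 463108} = \frac{1}{\frac{1}{2} \cdot \frac{1}{596} + 463108} = \frac{1}{\frac{1}{1192} + 463108} = \frac{1}{\frac{552024737}{1192}} = \frac{1192}{552024737} \approx 2.1593 \cdot 10^{-6}$)
$\frac{H + O}{-161059 + 157516} = \frac{\frac{1192}{552024737} - 114808}{-161059 + 157516} = - \frac{63376856004304}{552024737 \left(-3543\right)} = \left(- \frac{63376856004304}{552024737}\right) \left(- \frac{1}{3543}\right) = \frac{63376856004304}{1955823643191}$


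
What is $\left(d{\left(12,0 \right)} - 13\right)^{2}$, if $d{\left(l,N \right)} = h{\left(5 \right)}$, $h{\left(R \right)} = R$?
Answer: $64$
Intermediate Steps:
$d{\left(l,N \right)} = 5$
$\left(d{\left(12,0 \right)} - 13\right)^{2} = \left(5 - 13\right)^{2} = \left(-8\right)^{2} = 64$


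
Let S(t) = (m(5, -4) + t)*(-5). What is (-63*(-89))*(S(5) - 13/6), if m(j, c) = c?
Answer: -80367/2 ≈ -40184.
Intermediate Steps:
S(t) = 20 - 5*t (S(t) = (-4 + t)*(-5) = 20 - 5*t)
(-63*(-89))*(S(5) - 13/6) = (-63*(-89))*((20 - 5*5) - 13/6) = 5607*((20 - 25) - 13*⅙) = 5607*(-5 - 13/6) = 5607*(-43/6) = -80367/2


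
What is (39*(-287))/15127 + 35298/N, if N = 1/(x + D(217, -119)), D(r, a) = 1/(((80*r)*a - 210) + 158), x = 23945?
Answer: 1886675999744186517/2232196306 ≈ 8.4521e+8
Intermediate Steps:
D(r, a) = 1/(-52 + 80*a*r) (D(r, a) = 1/((80*a*r - 210) + 158) = 1/((-210 + 80*a*r) + 158) = 1/(-52 + 80*a*r))
N = 2065892/49467783939 (N = 1/(23945 + 1/(4*(-13 + 20*(-119)*217))) = 1/(23945 + 1/(4*(-13 - 516460))) = 1/(23945 + (¼)/(-516473)) = 1/(23945 + (¼)*(-1/516473)) = 1/(23945 - 1/2065892) = 1/(49467783939/2065892) = 2065892/49467783939 ≈ 4.1762e-5)
(39*(-287))/15127 + 35298/N = (39*(-287))/15127 + 35298/(2065892/49467783939) = -11193*1/15127 + 35298*(49467783939/2065892) = -1599/2161 + 873056918739411/1032946 = 1886675999744186517/2232196306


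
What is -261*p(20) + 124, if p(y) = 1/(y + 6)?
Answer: 2963/26 ≈ 113.96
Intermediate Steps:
p(y) = 1/(6 + y)
-261*p(20) + 124 = -261/(6 + 20) + 124 = -261/26 + 124 = 2963/26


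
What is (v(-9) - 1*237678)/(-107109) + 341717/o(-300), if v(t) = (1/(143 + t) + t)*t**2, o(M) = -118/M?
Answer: 245227101505421/282267918 ≈ 8.6877e+5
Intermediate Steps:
v(t) = t**2*(t + 1/(143 + t)) (v(t) = (t + 1/(143 + t))*t**2 = t**2*(t + 1/(143 + t)))
(v(-9) - 1*237678)/(-107109) + 341717/o(-300) = ((-9)**2*(1 + (-9)**2 + 143*(-9))/(143 - 9) - 1*237678)/(-107109) + 341717/((-118/(-300))) = (81*(1 + 81 - 1287)/134 - 237678)*(-1/107109) + 341717/((-118*(-1/300))) = (81*(1/134)*(-1205) - 237678)*(-1/107109) + 341717/(59/150) = (-97605/134 - 237678)*(-1/107109) + 341717*(150/59) = -31946457/134*(-1/107109) + 51257550/59 = 10648819/4784202 + 51257550/59 = 245227101505421/282267918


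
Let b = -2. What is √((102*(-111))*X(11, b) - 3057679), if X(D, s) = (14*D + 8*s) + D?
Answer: I*√4744657 ≈ 2178.2*I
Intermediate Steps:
X(D, s) = 8*s + 15*D (X(D, s) = (8*s + 14*D) + D = 8*s + 15*D)
√((102*(-111))*X(11, b) - 3057679) = √((102*(-111))*(8*(-2) + 15*11) - 3057679) = √(-11322*(-16 + 165) - 3057679) = √(-11322*149 - 3057679) = √(-1686978 - 3057679) = √(-4744657) = I*√4744657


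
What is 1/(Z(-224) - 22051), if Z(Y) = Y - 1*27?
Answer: -1/22302 ≈ -4.4839e-5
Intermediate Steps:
Z(Y) = -27 + Y (Z(Y) = Y - 27 = -27 + Y)
1/(Z(-224) - 22051) = 1/((-27 - 224) - 22051) = 1/(-251 - 22051) = 1/(-22302) = -1/22302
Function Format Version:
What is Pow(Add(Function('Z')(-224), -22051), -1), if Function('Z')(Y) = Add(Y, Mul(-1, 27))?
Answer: Rational(-1, 22302) ≈ -4.4839e-5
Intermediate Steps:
Function('Z')(Y) = Add(-27, Y) (Function('Z')(Y) = Add(Y, -27) = Add(-27, Y))
Pow(Add(Function('Z')(-224), -22051), -1) = Pow(Add(Add(-27, -224), -22051), -1) = Pow(Add(-251, -22051), -1) = Pow(-22302, -1) = Rational(-1, 22302)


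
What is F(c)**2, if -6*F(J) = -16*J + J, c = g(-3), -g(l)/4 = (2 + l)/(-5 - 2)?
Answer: 100/49 ≈ 2.0408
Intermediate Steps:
g(l) = 8/7 + 4*l/7 (g(l) = -4*(2 + l)/(-5 - 2) = -4*(2 + l)/(-7) = -4*(2 + l)*(-1)/7 = -4*(-2/7 - l/7) = 8/7 + 4*l/7)
c = -4/7 (c = 8/7 + (4/7)*(-3) = 8/7 - 12/7 = -4/7 ≈ -0.57143)
F(J) = 5*J/2 (F(J) = -(-16*J + J)/6 = -(-5)*J/2 = 5*J/2)
F(c)**2 = ((5/2)*(-4/7))**2 = (-10/7)**2 = 100/49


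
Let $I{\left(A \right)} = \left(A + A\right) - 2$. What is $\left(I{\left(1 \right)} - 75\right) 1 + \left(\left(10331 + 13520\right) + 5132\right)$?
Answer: $28908$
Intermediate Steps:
$I{\left(A \right)} = -2 + 2 A$ ($I{\left(A \right)} = 2 A - 2 = -2 + 2 A$)
$\left(I{\left(1 \right)} - 75\right) 1 + \left(\left(10331 + 13520\right) + 5132\right) = \left(\left(-2 + 2 \cdot 1\right) - 75\right) 1 + \left(\left(10331 + 13520\right) + 5132\right) = \left(\left(-2 + 2\right) - 75\right) 1 + \left(23851 + 5132\right) = \left(0 - 75\right) 1 + 28983 = \left(-75\right) 1 + 28983 = -75 + 28983 = 28908$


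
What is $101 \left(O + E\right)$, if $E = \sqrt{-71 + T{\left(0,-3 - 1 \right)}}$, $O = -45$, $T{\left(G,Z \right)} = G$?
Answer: $-4545 + 101 i \sqrt{71} \approx -4545.0 + 851.04 i$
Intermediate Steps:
$E = i \sqrt{71}$ ($E = \sqrt{-71 + 0} = \sqrt{-71} = i \sqrt{71} \approx 8.4261 i$)
$101 \left(O + E\right) = 101 \left(-45 + i \sqrt{71}\right) = -4545 + 101 i \sqrt{71}$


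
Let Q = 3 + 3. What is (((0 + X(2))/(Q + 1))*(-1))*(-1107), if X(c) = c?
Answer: 2214/7 ≈ 316.29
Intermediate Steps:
Q = 6
(((0 + X(2))/(Q + 1))*(-1))*(-1107) = (((0 + 2)/(6 + 1))*(-1))*(-1107) = ((2/7)*(-1))*(-1107) = -2/7*(-1107) = 2214/7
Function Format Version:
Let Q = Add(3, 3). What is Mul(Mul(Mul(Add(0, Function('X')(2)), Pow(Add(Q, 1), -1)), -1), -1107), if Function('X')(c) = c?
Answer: Rational(2214, 7) ≈ 316.29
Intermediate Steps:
Q = 6
Mul(Mul(Mul(Add(0, Function('X')(2)), Pow(Add(Q, 1), -1)), -1), -1107) = Mul(Mul(Mul(Add(0, 2), Pow(Add(6, 1), -1)), -1), -1107) = Mul(Mul(Mul(2, Pow(7, -1)), -1), -1107) = Mul(Mul(Mul(2, Rational(1, 7)), -1), -1107) = Mul(Mul(Rational(2, 7), -1), -1107) = Mul(Rational(-2, 7), -1107) = Rational(2214, 7)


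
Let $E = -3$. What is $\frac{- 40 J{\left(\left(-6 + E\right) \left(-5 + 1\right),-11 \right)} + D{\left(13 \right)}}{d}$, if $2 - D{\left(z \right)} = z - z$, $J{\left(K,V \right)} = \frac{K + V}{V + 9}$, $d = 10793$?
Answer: $\frac{2}{43} \approx 0.046512$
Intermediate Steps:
$J{\left(K,V \right)} = \frac{K + V}{9 + V}$
$D{\left(z \right)} = 2$ ($D{\left(z \right)} = 2 - \left(z - z\right) = 2 - 0 = 2 + 0 = 2$)
$\frac{- 40 J{\left(\left(-6 + E\right) \left(-5 + 1\right),-11 \right)} + D{\left(13 \right)}}{d} = \frac{- 40 \frac{\left(-6 - 3\right) \left(-5 + 1\right) - 11}{9 - 11} + 2}{10793} = \left(- 40 \frac{\left(-9\right) \left(-4\right) - 11}{-2} + 2\right) \frac{1}{10793} = \left(- 40 \left(- \frac{36 - 11}{2}\right) + 2\right) \frac{1}{10793} = \left(- 40 \left(\left(- \frac{1}{2}\right) 25\right) + 2\right) \frac{1}{10793} = \left(\left(-40\right) \left(- \frac{25}{2}\right) + 2\right) \frac{1}{10793} = \left(500 + 2\right) \frac{1}{10793} = 502 \cdot \frac{1}{10793} = \frac{2}{43}$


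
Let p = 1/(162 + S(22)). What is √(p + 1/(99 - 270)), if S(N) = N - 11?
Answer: I*√6574/9861 ≈ 0.0082223*I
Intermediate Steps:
S(N) = -11 + N
p = 1/173 (p = 1/(162 + (-11 + 22)) = 1/(162 + 11) = 1/173 ≈ 0.0057803)
√(p + 1/(99 - 270)) = √(1/173 + 1/(99 - 270)) = √(1/173 + 1/(-171)) = √(1/173 - 1/171) = √(-2/29583) = I*√6574/9861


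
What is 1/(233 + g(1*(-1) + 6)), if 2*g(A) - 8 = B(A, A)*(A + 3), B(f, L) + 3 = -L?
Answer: 1/205 ≈ 0.0048781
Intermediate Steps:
B(f, L) = -3 - L
g(A) = 4 + (-3 - A)*(3 + A)/2 (g(A) = 4 + ((-3 - A)*(A + 3))/2 = 4 + ((-3 - A)*(3 + A))/2 = 4 + (-3 - A)*(3 + A)/2)
1/(233 + g(1*(-1) + 6)) = 1/(233 + (-1/2 - 3*(1*(-1) + 6) - (1*(-1) + 6)**2/2)) = 1/(233 + (-1/2 - 3*(-1 + 6) - (-1 + 6)**2/2)) = 1/(233 + (-1/2 - 3*5 - 1/2*5**2)) = 1/(233 + (-1/2 - 15 - 1/2*25)) = 1/(233 + (-1/2 - 15 - 25/2)) = 1/(233 - 28) = 1/205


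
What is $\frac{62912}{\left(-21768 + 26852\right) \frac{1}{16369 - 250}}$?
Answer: $\frac{253519632}{1271} \approx 1.9946 \cdot 10^{5}$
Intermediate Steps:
$\frac{62912}{\left(-21768 + 26852\right) \frac{1}{16369 - 250}} = \frac{62912}{5084 \cdot \frac{1}{16119}} = \frac{62912}{\frac{5084}{16119}} = 62912 \cdot \frac{16119}{5084} = \frac{253519632}{1271}$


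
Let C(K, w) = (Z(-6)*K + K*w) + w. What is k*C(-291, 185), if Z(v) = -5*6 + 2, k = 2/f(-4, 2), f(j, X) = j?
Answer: 22751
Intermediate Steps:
k = -½ (k = 2/(-4) = 2*(-¼) = -½ ≈ -0.50000)
Z(v) = -28 (Z(v) = -30 + 2 = -28)
C(K, w) = w - 28*K + K*w (C(K, w) = (-28*K + K*w) + w = w - 28*K + K*w)
k*C(-291, 185) = -(185 - 28*(-291) - 291*185)/2 = -(185 + 8148 - 53835)/2 = -½*(-45502) = 22751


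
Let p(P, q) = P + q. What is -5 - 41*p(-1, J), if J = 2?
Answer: -46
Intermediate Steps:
-5 - 41*p(-1, J) = -5 - 41*(-1 + 2) = -5 - 41*1 = -5 - 41 = -46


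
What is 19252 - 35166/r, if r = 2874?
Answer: 9215847/479 ≈ 19240.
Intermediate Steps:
19252 - 35166/r = 19252 - 35166/2874 = 19252 - 1*5861/479 = 19252 - 5861/479 = 9215847/479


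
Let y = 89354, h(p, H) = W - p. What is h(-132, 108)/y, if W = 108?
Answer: 120/44677 ≈ 0.0026859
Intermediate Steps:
h(p, H) = 108 - p
h(-132, 108)/y = (108 - 1*(-132))/89354 = (108 + 132)*(1/89354) = 240*(1/89354) = 120/44677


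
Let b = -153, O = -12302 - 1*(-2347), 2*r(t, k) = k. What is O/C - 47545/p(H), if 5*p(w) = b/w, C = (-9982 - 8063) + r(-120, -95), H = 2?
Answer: 3441440896/1107261 ≈ 3108.1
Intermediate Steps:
r(t, k) = k/2
O = -9955 (O = -12302 + 2347 = -9955)
C = -36185/2 (C = (-9982 - 8063) + (½)*(-95) = -18045 - 95/2 = -36185/2 ≈ -18093.)
p(w) = -153/(5*w) (p(w) = (-153/w)/5 = -153/(5*w))
O/C - 47545/p(H) = -9955/(-36185/2) - 47545/((-153/5/2)) = -9955*(-2/36185) - 47545/((-153/5*½)) = 3982/7237 - 47545/(-153/10) = 3982/7237 - 47545*(-10/153) = 3982/7237 + 475450/153 = 3441440896/1107261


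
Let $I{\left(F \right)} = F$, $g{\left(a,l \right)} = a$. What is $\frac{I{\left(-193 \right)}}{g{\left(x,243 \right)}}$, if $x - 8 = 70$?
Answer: $- \frac{193}{78} \approx -2.4744$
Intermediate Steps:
$x = 78$ ($x = 8 + 70 = 78$)
$\frac{I{\left(-193 \right)}}{g{\left(x,243 \right)}} = - \frac{193}{78}$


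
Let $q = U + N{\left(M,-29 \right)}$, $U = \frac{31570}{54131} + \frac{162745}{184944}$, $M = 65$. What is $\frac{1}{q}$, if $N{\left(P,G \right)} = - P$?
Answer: $- \frac{130015632}{8260779305} \approx -0.015739$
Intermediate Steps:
$U = \frac{190236775}{130015632}$ ($U = 31570 \cdot \frac{1}{54131} + 162745 \cdot \frac{1}{184944} = \frac{410}{703} + \frac{162745}{184944} = \frac{190236775}{130015632} \approx 1.4632$)
$q = - \frac{8260779305}{130015632}$ ($q = \frac{190236775}{130015632} - 65 = - \frac{8260779305}{130015632} \approx -63.537$)
$\frac{1}{q} = \frac{1}{- \frac{8260779305}{130015632}} = - \frac{130015632}{8260779305}$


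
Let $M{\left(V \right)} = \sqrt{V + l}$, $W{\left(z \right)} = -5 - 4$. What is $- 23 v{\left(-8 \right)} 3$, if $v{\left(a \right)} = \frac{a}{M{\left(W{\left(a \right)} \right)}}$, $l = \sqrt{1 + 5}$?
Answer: $- \frac{552 i}{\sqrt{9 - \sqrt{6}}} \approx - 215.68 i$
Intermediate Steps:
$W{\left(z \right)} = -9$ ($W{\left(z \right)} = -5 - 4 = -9$)
$l = \sqrt{6} \approx 2.4495$
$M{\left(V \right)} = \sqrt{V + \sqrt{6}}$
$v{\left(a \right)} = \frac{a}{\sqrt{-9 + \sqrt{6}}}$
$- 23 v{\left(-8 \right)} 3 = - 23 \left(\left(-1\right) i \left(-8\right) \frac{1}{\sqrt{9 - \sqrt{6}}}\right) 3 = - 23 \frac{8 i}{\sqrt{9 - \sqrt{6}}} \cdot 3 = - \frac{184 i}{\sqrt{9 - \sqrt{6}}} \cdot 3 = - \frac{552 i}{\sqrt{9 - \sqrt{6}}}$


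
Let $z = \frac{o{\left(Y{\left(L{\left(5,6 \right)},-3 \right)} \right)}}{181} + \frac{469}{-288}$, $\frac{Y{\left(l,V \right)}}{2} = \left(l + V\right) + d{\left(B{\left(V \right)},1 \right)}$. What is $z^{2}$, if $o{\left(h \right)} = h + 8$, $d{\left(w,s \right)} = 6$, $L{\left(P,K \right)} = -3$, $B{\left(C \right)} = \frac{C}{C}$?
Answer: $\frac{6820282225}{2717328384} \approx 2.5099$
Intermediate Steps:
$B{\left(C \right)} = 1$
$Y{\left(l,V \right)} = 12 + 2 V + 2 l$ ($Y{\left(l,V \right)} = 2 \left(\left(l + V\right) + 6\right) = 2 \left(\left(V + l\right) + 6\right) = 2 \left(6 + V + l\right) = 12 + 2 V + 2 l$)
$o{\left(h \right)} = 8 + h$
$z = - \frac{82585}{52128}$ ($z = \frac{8 + \left(12 + 2 \left(-3\right) + 2 \left(-3\right)\right)}{181} + \frac{469}{-288} = \left(8 - 0\right) \frac{1}{181} + 469 \left(- \frac{1}{288}\right) = \left(8 + 0\right) \frac{1}{181} - \frac{469}{288} = 8 \cdot \frac{1}{181} - \frac{469}{288} = \frac{8}{181} - \frac{469}{288} = - \frac{82585}{52128} \approx -1.5843$)
$z^{2} = \left(- \frac{82585}{52128}\right)^{2} = \frac{6820282225}{2717328384}$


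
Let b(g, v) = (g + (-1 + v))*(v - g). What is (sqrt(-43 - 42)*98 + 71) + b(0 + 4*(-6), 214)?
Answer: 45053 + 98*I*sqrt(85) ≈ 45053.0 + 903.52*I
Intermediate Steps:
b(g, v) = (v - g)*(-1 + g + v) (b(g, v) = (-1 + g + v)*(v - g) = (v - g)*(-1 + g + v))
(sqrt(-43 - 42)*98 + 71) + b(0 + 4*(-6), 214) = (sqrt(-43 - 42)*98 + 71) + ((0 + 4*(-6)) + 214**2 - 1*214 - (0 + 4*(-6))**2) = (sqrt(-85)*98 + 71) + ((0 - 24) + 45796 - 214 - (0 - 24)**2) = ((I*sqrt(85))*98 + 71) + (-24 + 45796 - 214 - 1*(-24)**2) = (98*I*sqrt(85) + 71) + (-24 + 45796 - 214 - 1*576) = (71 + 98*I*sqrt(85)) + (-24 + 45796 - 214 - 576) = (71 + 98*I*sqrt(85)) + 44982 = 45053 + 98*I*sqrt(85)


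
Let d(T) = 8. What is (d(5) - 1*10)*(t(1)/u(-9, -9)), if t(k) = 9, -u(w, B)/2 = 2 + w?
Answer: -9/7 ≈ -1.2857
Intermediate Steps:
u(w, B) = -4 - 2*w (u(w, B) = -2*(2 + w) = -4 - 2*w)
(d(5) - 1*10)*(t(1)/u(-9, -9)) = (8 - 1*10)*(9/(-4 - 2*(-9))) = (8 - 10)*(9/(-4 + 18)) = -18/14 = -2*9/14 = -9/7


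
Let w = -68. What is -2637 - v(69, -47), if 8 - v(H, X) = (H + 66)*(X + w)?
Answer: -18170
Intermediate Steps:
v(H, X) = 8 - (-68 + X)*(66 + H) (v(H, X) = 8 - (H + 66)*(X - 68) = 8 - (66 + H)*(-68 + X) = 8 - (-68 + X)*(66 + H))
-2637 - v(69, -47) = -2637 - (4496 - 66*(-47) + 68*69 - 1*69*(-47)) = -2637 - (4496 + 3102 + 4692 + 3243) = -2637 - 1*15533 = -2637 - 15533 = -18170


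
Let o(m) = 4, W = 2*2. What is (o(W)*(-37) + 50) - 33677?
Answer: -33775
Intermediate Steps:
W = 4
(o(W)*(-37) + 50) - 33677 = (4*(-37) + 50) - 33677 = (-148 + 50) - 33677 = -98 - 33677 = -33775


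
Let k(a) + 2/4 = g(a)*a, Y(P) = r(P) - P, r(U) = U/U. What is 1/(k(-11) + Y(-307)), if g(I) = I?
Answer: 2/857 ≈ 0.0023337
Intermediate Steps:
r(U) = 1
Y(P) = 1 - P
k(a) = -½ + a² (k(a) = -½ + a*a = -½ + a²)
1/(k(-11) + Y(-307)) = 1/((-½ + (-11)²) + (1 - 1*(-307))) = 1/((-½ + 121) + (1 + 307)) = 1/(241/2 + 308) = 1/(857/2) = 2/857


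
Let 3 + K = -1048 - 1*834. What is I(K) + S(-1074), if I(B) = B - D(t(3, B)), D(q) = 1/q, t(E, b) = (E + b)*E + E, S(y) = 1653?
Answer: -1309175/5643 ≈ -232.00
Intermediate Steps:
K = -1885 (K = -3 + (-1048 - 1*834) = -3 + (-1048 - 834) = -3 - 1882 = -1885)
t(E, b) = E + E*(E + b) (t(E, b) = E*(E + b) + E = E + E*(E + b))
I(B) = B - 1/(12 + 3*B) (I(B) = B - 1/(3*(1 + 3 + B)) = B - 1/(3*(4 + B)) = B - 1/(12 + 3*B))
I(K) + S(-1074) = (-⅓ - 1885*(4 - 1885))/(4 - 1885) + 1653 = (-⅓ - 1885*(-1881))/(-1881) + 1653 = -(-⅓ + 3545685)/1881 + 1653 = -1/1881*10637054/3 + 1653 = -10637054/5643 + 1653 = -1309175/5643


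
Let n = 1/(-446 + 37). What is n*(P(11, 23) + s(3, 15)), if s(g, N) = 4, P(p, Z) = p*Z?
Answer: -257/409 ≈ -0.62836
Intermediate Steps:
n = -1/409 (n = 1/(-409) = -1/409 ≈ -0.0024450)
P(p, Z) = Z*p
n*(P(11, 23) + s(3, 15)) = -(23*11 + 4)/409 = -(253 + 4)/409 = -1/409*257 = -257/409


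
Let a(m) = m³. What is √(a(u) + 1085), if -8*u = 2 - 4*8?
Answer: √72815/8 ≈ 33.730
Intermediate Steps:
u = 15/4 (u = -(2 - 4*8)/8 = -(2 - 32)/8 = -⅛*(-30) = 15/4 ≈ 3.7500)
√(a(u) + 1085) = √((15/4)³ + 1085) = √(3375/64 + 1085) = √(72815/64) = √72815/8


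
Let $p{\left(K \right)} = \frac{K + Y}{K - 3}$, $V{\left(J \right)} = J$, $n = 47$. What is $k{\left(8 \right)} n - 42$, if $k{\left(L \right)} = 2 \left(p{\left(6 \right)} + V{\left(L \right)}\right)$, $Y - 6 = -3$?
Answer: $992$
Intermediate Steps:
$Y = 3$ ($Y = 6 - 3 = 3$)
$p{\left(K \right)} = \frac{3 + K}{-3 + K}$ ($p{\left(K \right)} = \frac{K + 3}{K - 3} = \frac{3 + K}{-3 + K}$)
$k{\left(L \right)} = 6 + 2 L$ ($k{\left(L \right)} = 2 \left(\frac{3 + 6}{-3 + 6} + L\right) = 2 \left(\frac{1}{3} \cdot 9 + L\right) = 2 \left(3 + L\right) = 6 + 2 L$)
$k{\left(8 \right)} n - 42 = \left(6 + 2 \cdot 8\right) 47 - 42 = \left(6 + 16\right) 47 - 42 = 22 \cdot 47 - 42 = 1034 - 42 = 992$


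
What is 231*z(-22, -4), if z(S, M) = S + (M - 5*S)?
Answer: 19404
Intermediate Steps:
z(S, M) = M - 4*S (z(S, M) = S + (M - 5*S) = M - 4*S)
231*z(-22, -4) = 231*(-4 - 4*(-22)) = 231*(-4 + 88) = 231*84 = 19404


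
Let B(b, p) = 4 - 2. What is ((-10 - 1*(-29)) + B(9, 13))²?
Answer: 441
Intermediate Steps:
B(b, p) = 2
((-10 - 1*(-29)) + B(9, 13))² = ((-10 - 1*(-29)) + 2)² = ((-10 + 29) + 2)² = (19 + 2)² = 21² = 441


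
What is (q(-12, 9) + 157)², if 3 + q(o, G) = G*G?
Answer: 55225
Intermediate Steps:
q(o, G) = -3 + G² (q(o, G) = -3 + G*G = -3 + G²)
(q(-12, 9) + 157)² = ((-3 + 9²) + 157)² = ((-3 + 81) + 157)² = (78 + 157)² = 235² = 55225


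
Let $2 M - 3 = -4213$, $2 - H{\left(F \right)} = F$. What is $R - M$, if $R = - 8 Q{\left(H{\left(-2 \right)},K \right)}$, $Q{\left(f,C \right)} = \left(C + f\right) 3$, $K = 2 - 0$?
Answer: $1961$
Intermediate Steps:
$K = 2$ ($K = 2 + 0 = 2$)
$H{\left(F \right)} = 2 - F$
$Q{\left(f,C \right)} = 3 C + 3 f$
$M = -2105$ ($M = \frac{3}{2} + \frac{1}{2} \left(-4213\right) = \frac{3}{2} - \frac{4213}{2} = -2105$)
$R = -144$ ($R = - 8 \left(3 \cdot 2 + 3 \left(2 - -2\right)\right) = - 8 \left(6 + 3 \left(2 + 2\right)\right) = - 8 \left(6 + 3 \cdot 4\right) = - 8 \left(6 + 12\right) = \left(-8\right) 18 = -144$)
$R - M = -144 - -2105 = -144 + 2105 = 1961$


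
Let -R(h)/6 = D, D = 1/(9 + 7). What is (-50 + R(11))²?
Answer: 162409/64 ≈ 2537.6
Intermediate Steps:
D = 1/16 ≈ 0.062500
R(h) = -3/8 (R(h) = -6*1/16 = -3/8)
(-50 + R(11))² = (-50 - 3/8)² = (-403/8)² = 162409/64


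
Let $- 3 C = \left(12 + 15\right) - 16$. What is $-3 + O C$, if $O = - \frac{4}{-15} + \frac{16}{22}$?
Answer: $- \frac{299}{45} \approx -6.6444$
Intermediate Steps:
$O = \frac{164}{165}$ ($O = \left(-4\right) \left(- \frac{1}{15}\right) + 16 \cdot \frac{1}{22} = \frac{4}{15} + \frac{8}{11} = \frac{164}{165} \approx 0.99394$)
$C = - \frac{11}{3}$ ($C = - \frac{\left(12 + 15\right) - 16}{3} = - \frac{27 - 16}{3} = \left(- \frac{1}{3}\right) 11 = - \frac{11}{3} \approx -3.6667$)
$-3 + O C = -3 + \frac{164}{165} \left(- \frac{11}{3}\right) = -3 - \frac{164}{45} = - \frac{299}{45}$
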